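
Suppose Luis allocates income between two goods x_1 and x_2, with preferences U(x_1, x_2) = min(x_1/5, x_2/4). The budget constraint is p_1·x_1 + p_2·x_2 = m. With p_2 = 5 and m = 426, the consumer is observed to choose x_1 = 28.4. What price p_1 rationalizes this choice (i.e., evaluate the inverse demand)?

p_1 = 11

With perfect complements, no substitution: consume in ratio x_1:x_2 = 5:4.
Budget: p_1·x_1 + p_2·(4/5)·x_1 = m, so (5·p_1 + 4·p_2)·x_1 = 5·m.
Demand: x_1*(p_1,p_2,m) = 5·m/(5·p_1 + 4·p_2), x_2* = 4·m/(5·p_1 + 4·p_2).
Set x_1* = 28.4 in the demand function and solve for p_1: p_1 = 11.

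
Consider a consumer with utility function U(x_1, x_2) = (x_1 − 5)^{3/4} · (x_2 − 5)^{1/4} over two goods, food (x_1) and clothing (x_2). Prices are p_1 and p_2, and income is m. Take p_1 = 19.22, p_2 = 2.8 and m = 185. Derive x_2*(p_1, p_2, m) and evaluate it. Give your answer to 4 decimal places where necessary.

Let x_1' = x_1−5, x_2' = x_2−5. MRS = 3·x_2'/x_1' = p_1/p_2.
After buying the subsistence bundle (5, 5), a share 0.75 of the remaining income goes to x_1: x_1* = 5 + 0.75·(m − 5p_1 − 5p_2)/p_1.
Discretionary income = 185 − 5·19.22 − 5·2.8 = 74.9; x_2* = 5 + 0.25·74.9/2.8 = 11.6875.

x_2* = 11.6875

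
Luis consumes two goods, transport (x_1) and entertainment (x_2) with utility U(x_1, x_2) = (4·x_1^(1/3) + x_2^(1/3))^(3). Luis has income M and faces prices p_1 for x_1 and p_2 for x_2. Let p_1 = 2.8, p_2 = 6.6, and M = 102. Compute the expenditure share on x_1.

MRS = MU_x_1/MU_x_2 = 4·(x_2/x_1)^(2/3). Set equal to p_1/p_2.
Solve for the ratio: x_2/x_1 = [(1/4)·p_1/p_2]^(1.5).
Substitute x_2 = (x_2/x_1)·x_1 into the budget: x_1* = M/(p_1 + p_2·(x_2/x_1)).
Numerically x_2/x_1 = 0.034541, so x_1* = 102/(2.8 + 6.6·0.034541) = 33.686 and x_2* = 0.034541·33.686 = 1.1635.
Expenditure on x_1: 2.8·33.686 = 94.3207; share = 0.9247.

share on x_1 = 0.9247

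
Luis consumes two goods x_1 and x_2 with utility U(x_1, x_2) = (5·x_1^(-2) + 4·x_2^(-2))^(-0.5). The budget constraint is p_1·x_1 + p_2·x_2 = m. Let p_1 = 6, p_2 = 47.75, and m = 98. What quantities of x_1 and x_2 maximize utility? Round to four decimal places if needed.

x_1* = 3.4749, x_2* = 1.6157

Substitute x_2 = (x_2/x_1)·x_1 into the budget: x_1* = m/(p_1 + p_2·(x_2/x_1)).
Numerically x_2/x_1 = 0.464968, so x_1* = 98/(6 + 47.75·0.464968) = 3.4749 and x_2* = 0.464968·3.4749 = 1.6157.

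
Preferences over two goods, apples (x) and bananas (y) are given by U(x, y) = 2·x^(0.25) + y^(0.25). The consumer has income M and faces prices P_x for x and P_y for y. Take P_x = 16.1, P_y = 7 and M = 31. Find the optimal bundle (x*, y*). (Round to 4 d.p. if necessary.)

Substitute y = (y/x)·x into the budget: x* = M/(P_x + P_y·(y/x)).
Numerically y/x = 1.204843, so x* = 31/(16.1 + 7·1.204843) = 1.2636 and y* = 1.204843·1.2636 = 1.5224.

x* = 1.2636, y* = 1.5224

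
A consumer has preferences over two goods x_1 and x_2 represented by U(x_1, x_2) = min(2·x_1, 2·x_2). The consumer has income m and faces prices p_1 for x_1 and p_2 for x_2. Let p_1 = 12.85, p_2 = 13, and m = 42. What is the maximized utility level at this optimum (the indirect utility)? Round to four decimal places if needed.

With perfect complements, no substitution: consume in ratio x_1:x_2 = 2:2.
Budget: p_1·x_1 + p_2·x_1 = m, so (2·p_1 + 2·p_2)·x_1 = 2·m.
Demand: x_1*(p_1,p_2,m) = 2·m/(2·p_1 + 2·p_2), x_2* = 2·m/(2·p_1 + 2·p_2).
Here 2·12.85 + 2·13 = 51.7, giving x_1* = 1.6248 and x_2* = 1.6248.
Utility at the optimum: U(1.6248, 1.6248) = 3.2495.

V = 3.2495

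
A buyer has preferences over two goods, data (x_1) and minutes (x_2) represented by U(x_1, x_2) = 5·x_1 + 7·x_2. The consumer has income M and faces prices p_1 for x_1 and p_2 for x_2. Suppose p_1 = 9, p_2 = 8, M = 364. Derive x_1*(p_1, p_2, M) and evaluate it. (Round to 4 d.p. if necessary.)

x_2 gives more utility per dollar, so spend all income on x_2: x_2* = M/p_2, x_1* = 0.
Numerically: x_1* = 0, x_2* = 45.5.

x_1* = 0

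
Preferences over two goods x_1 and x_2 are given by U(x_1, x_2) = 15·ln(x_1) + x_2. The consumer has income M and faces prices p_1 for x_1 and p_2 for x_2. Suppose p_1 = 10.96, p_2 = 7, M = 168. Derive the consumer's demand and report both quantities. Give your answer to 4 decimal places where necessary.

MU_x_1 = 15/x_1, MU_x_2 = 1. Tangency: 15/x_1 = p_1/p_2.
So x_1*(p_1,p_2) = 15·p_2/p_1, independent of income; and x_2* = (M − 15·p_2)/p_2.
At the given prices: x_1* = 15·7/10.96 = 9.5803, and x_2* = 9.

x_1* = 9.5803, x_2* = 9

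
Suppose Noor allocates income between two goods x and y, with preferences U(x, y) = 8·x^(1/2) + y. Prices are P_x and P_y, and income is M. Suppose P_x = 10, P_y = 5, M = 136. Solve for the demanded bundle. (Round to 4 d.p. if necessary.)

Utility is quasi-linear in y; the FOC for x is 4/√x = P_x/P_y.
Thus x* = (4·P_y/P_x)² — independent of M — with the rest of income spent on y.
Plugging in: x* = (4·5/10)² = 4, y* = 19.2.

x* = 4, y* = 19.2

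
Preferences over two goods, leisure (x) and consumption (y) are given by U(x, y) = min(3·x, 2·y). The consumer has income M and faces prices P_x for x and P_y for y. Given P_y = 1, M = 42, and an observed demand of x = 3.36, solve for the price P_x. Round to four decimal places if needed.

P_x = 11

Leontief preferences: the optimum is at the kink where x/2 = y/3, i.e. y = (3/2)·x.
Budget: P_x·x + P_y·(3/2)·x = M, so (2·P_x + 3·P_y)·x = 2·M.
Demand: x*(P_x,P_y,M) = 2·M/(2·P_x + 3·P_y), y* = 3·M/(2·P_x + 3·P_y).
Set x* = 3.36 in the demand function and solve for P_x: P_x = 11.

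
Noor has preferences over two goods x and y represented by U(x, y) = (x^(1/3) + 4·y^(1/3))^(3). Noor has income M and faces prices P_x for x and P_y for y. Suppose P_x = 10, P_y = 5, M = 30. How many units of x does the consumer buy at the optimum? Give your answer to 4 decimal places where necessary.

x* = 0.2436

MRS = MU_x/MU_y = (1/4)·(y/x)^(2/3). Set equal to P_x/P_y.
Hence y/x = (4·P_x/P_y)^(1/(2/3)), i.e. raised to the 1.5 power.
With the ratio pinned down, the budget gives x* = M/(P_x + P_y·(y/x)) and y* = (y/x)·x*.
Numerically y/x = 22.627417, so x* = 30/(10 + 5·22.627417) = 0.2436.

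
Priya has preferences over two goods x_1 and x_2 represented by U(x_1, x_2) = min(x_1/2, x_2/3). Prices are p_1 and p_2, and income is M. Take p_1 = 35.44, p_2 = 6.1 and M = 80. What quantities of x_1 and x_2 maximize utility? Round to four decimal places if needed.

x_1* = 1.7941, x_2* = 2.6912

Here 2·35.44 + 3·6.1 = 89.18, giving x_1* = 1.7941 and x_2* = 2.6912.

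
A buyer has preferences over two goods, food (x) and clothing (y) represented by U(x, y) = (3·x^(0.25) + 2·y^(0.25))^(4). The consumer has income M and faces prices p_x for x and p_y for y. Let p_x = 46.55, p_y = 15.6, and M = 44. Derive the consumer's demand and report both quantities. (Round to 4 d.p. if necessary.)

With the ratio pinned down, the budget gives x* = M/(p_x + p_y·(y/x)) and y* = (y/x)·x*.
Numerically y/x = 2.501911, so x* = 44/(46.55 + 15.6·2.501911) = 0.5141 and y* = 2.501911·0.5141 = 1.2863.

x* = 0.5141, y* = 1.2863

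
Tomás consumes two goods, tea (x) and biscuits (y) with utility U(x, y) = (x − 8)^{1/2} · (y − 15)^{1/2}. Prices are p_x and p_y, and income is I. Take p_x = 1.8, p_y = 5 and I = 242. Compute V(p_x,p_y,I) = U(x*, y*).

V = 25.4333

This is Cobb-Douglas in (x−8, y−15): tangency gives 0.5·p_y·(y−15) = 0.5·p_x·(x−8).
After buying the subsistence bundle (8, 15), a share 0.5 of the remaining income goes to x: x* = 8 + 0.5·(I − 8p_x − 15p_y)/p_x.
Discretionary income = 242 − 8·1.8 − 15·5 = 152.6; x* = 8 + 0.5·152.6/1.8 = 50.3889; y* = 15 + 0.5·152.6/5 = 30.26.
Utility at the optimum: U(50.3889, 30.26) = 25.4333.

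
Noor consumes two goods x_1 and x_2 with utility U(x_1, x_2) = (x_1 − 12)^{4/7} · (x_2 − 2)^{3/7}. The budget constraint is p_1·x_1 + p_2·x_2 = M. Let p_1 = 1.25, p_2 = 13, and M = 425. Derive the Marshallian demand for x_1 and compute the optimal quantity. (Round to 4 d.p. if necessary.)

x_1* = 187.5429

This is Cobb-Douglas in (x_1−12, x_2−2): tangency gives 4/7·p_2·(x_2−2) = 3/7·p_1·(x_1−12).
Substituting into the budget: x_1* = 12 + 4/7·(M − 12·p_1 − 2·p_2)/p_1, and x_2* = 2 + 3/7·(…)/p_2.
Discretionary income = 425 − 12·1.25 − 2·13 = 384; x_1* = 12 + 4/7·384/1.25 = 187.5429.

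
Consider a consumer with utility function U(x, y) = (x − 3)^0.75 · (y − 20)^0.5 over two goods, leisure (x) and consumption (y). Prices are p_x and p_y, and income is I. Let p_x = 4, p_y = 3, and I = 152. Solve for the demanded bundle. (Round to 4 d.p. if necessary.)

MRS = (3/2)·(y−20)/(x−3). Tangency with p_x/p_y gives y−20 = (2/3)·(p_x/p_y)·(x−3).
Substituting into the budget: x* = 3 + 0.6·(I − 3·p_x − 20·p_y)/p_x, and y* = 20 + 0.4·(…)/p_y.
Discretionary income = 152 − 3·4 − 20·3 = 80; x* = 3 + 0.6·80/4 = 15; y* = 20 + 0.4·80/3 = 30.6667.

x* = 15, y* = 30.6667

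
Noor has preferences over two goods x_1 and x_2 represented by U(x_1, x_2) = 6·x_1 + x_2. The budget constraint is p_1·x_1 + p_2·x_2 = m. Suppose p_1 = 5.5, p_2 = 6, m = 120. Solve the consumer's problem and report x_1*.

x_1 gives more utility per dollar, so spend all income on x_1: x_1* = m/p_1, x_2* = 0.
Numerically: x_1* = 21.8182, x_2* = 0.

x_1* = 21.8182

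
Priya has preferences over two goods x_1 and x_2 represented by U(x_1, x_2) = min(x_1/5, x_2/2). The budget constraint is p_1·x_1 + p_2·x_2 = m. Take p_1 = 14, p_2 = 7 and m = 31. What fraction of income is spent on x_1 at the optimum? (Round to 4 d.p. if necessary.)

Leontief preferences: the optimum is at the kink where x_1/5 = x_2/2, i.e. x_2 = (2/5)·x_1.
Budget: p_1·x_1 + p_2·(2/5)·x_1 = m, so (5·p_1 + 2·p_2)·x_1 = 5·m.
Demand: x_1*(p_1,p_2,m) = 5·m/(5·p_1 + 2·p_2), x_2* = 2·m/(5·p_1 + 2·p_2).
Here 5·14 + 2·7 = 84, giving x_1* = 1.8452 and x_2* = 0.7381.
Expenditure on x_1: 14·1.8452 = 25.8333; share = 0.8333.

share on x_1 = 0.8333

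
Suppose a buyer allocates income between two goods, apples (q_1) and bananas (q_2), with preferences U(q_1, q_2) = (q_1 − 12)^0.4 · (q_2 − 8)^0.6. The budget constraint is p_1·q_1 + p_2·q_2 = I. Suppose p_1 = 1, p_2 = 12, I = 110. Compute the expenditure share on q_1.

This is Cobb-Douglas in (q_1−12, q_2−8): tangency gives 0.4·p_2·(q_2−8) = 0.6·p_1·(q_1−12).
Substituting into the budget: q_1* = 12 + 0.4·(I − 12·p_1 − 8·p_2)/p_1, and q_2* = 8 + 0.6·(…)/p_2.
Discretionary income = 110 − 12·1 − 8·12 = 2; q_1* = 12 + 0.4·2/1 = 12.8; q_2* = 8 + 0.6·2/12 = 8.1.
Expenditure on q_1: 1·12.8 = 12.8; share = 0.1164.

share on q_1 = 0.1164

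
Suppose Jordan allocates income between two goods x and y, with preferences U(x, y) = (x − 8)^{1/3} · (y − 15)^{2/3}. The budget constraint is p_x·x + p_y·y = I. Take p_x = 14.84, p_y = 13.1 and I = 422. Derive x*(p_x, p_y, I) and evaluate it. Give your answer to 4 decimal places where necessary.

This is Cobb-Douglas in (x−8, y−15): tangency gives 1/3·p_y·(y−15) = 2/3·p_x·(x−8).
Substituting into the budget: x* = 8 + 1/3·(I − 8·p_x − 15·p_y)/p_x, and y* = 15 + 2/3·(…)/p_y.
Discretionary income = 422 − 8·14.84 − 15·13.1 = 106.78; x* = 8 + 1/3·106.78/14.84 = 10.3985.

x* = 10.3985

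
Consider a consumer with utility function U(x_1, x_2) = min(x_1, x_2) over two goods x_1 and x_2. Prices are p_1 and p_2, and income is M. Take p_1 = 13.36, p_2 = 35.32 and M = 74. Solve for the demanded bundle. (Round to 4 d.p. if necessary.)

With perfect complements, no substitution: consume in ratio x_1:x_2 = 1:1.
Budget: p_1·x_1 + p_2·x_1 = M, so (p_1 + p_2)·x_1 = M.
Demand: x_1*(p_1,p_2,M) = M/(p_1 + p_2), x_2* = M/(p_1 + p_2).
Here 13.36 + 35.32 = 48.68, giving x_1* = 1.5201 and x_2* = 1.5201.

x_1* = 1.5201, x_2* = 1.5201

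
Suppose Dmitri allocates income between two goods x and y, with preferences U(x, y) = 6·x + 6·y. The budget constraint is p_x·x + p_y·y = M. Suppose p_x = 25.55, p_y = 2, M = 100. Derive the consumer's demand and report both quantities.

x* = 0, y* = 50

Perfect substitutes: compare marginal utility per dollar. 6/p_x vs 6/p_y → 0.2348 vs 3.
y gives more utility per dollar, so spend all income on y: y* = M/p_y, x* = 0.
Numerically: x* = 0, y* = 50.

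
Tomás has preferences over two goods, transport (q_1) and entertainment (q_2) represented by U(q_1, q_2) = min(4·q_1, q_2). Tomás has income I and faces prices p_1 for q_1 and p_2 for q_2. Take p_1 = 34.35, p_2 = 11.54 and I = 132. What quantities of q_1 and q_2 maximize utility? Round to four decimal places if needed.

q_1* = 1.6395, q_2* = 6.5582

With perfect complements, no substitution: consume in ratio q_1:q_2 = 1:4.
Budget: p_1·q_1 + p_2·4·q_1 = I, so (p_1 + 4·p_2)·q_1 = I.
Demand: q_1*(p_1,p_2,I) = I/(p_1 + 4·p_2), q_2* = 4·I/(p_1 + 4·p_2).
Here 34.35 + 4·11.54 = 80.51, giving q_1* = 1.6395 and q_2* = 6.5582.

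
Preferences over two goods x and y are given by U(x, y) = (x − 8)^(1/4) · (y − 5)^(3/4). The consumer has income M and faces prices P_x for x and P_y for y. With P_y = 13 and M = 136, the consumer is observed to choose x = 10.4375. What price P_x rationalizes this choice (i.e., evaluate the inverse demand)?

This is Cobb-Douglas in (x−8, y−5): tangency gives 0.25·P_y·(y−5) = 0.75·P_x·(x−8).
After buying the subsistence bundle (8, 5), a share 0.25 of the remaining income goes to x: x* = 8 + 0.25·(M − 8P_x − 5P_y)/P_x.
Set x* = 10.4375 in the demand function and solve for P_x: P_x = 4.

P_x = 4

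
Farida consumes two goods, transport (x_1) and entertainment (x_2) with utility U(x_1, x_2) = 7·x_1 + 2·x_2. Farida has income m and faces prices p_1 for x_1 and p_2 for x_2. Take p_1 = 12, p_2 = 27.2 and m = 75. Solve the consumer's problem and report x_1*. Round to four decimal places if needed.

Linear utility — the consumer picks whichever good has higher MU/price: 7/12 = 0.5833 vs 2/27.2 = 0.0735.
x_1 gives more utility per dollar, so spend all income on x_1: x_1* = m/p_1, x_2* = 0.
Numerically: x_1* = 6.25, x_2* = 0.

x_1* = 6.25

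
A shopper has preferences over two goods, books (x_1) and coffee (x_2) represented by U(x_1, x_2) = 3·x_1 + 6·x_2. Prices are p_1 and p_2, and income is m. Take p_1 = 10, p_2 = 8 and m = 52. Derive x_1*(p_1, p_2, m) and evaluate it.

Linear utility — the consumer picks whichever good has higher MU/price: 3/10 = 0.3 vs 6/8 = 0.75.
x_2 gives more utility per dollar, so spend all income on x_2: x_2* = m/p_2, x_1* = 0.
Numerically: x_1* = 0, x_2* = 6.5.

x_1* = 0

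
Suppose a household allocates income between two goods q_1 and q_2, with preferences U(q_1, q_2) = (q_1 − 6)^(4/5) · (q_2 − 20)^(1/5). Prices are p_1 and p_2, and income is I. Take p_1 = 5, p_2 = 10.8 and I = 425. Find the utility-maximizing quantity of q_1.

Substituting into the budget: q_1* = 6 + 0.8·(I − 6·p_1 − 20·p_2)/p_1, and q_2* = 20 + 0.2·(…)/p_2.
Discretionary income = 425 − 6·5 − 20·10.8 = 179; q_1* = 6 + 0.8·179/5 = 34.64.

q_1* = 34.64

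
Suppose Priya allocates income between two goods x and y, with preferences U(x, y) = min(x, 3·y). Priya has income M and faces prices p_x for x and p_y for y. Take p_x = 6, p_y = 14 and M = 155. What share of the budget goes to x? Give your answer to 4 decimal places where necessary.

With perfect complements, no substitution: consume in ratio x:y = 3:1.
Budget: p_x·x + p_y·(1/3)·x = M, so (3·p_x + p_y)·x = 3·M.
Demand: x*(p_x,p_y,M) = 3·M/(3·p_x + p_y), y* = M/(3·p_x + p_y).
Here 3·6 + 14 = 32, giving x* = 14.5312 and y* = 4.8438.
Expenditure on x: 6·14.5312 = 87.1875; share = 0.5625.

share on x = 0.5625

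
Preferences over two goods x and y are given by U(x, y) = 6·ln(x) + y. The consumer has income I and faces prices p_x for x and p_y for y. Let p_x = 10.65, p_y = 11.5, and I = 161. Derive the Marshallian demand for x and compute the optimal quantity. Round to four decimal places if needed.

x* = 6.4789

MU_x = 6/x, MU_y = 1. Tangency: 6/x = p_x/p_y.
So x*(p_x,p_y) = 6·p_y/p_x, independent of income; and y* = (I − 6·p_y)/p_y.
At the given prices: x* = 6·11.5/10.65 = 6.4789.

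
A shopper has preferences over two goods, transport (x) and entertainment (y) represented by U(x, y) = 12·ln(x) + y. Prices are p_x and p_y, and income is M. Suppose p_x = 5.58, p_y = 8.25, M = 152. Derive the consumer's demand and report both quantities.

So x*(p_x,p_y) = 12·p_y/p_x, independent of income; and y* = (M − 12·p_y)/p_y.
At the given prices: x* = 12·8.25/5.58 = 17.7419, and y* = 6.4242.

x* = 17.7419, y* = 6.4242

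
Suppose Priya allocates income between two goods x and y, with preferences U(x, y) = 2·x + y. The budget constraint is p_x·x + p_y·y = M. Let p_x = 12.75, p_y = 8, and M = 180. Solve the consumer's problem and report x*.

Perfect substitutes: compare marginal utility per dollar. 2/p_x vs 1/p_y → 0.1569 vs 0.125.
x gives more utility per dollar, so spend all income on x: x* = M/p_x, y* = 0.
Numerically: x* = 14.1176, y* = 0.

x* = 14.1176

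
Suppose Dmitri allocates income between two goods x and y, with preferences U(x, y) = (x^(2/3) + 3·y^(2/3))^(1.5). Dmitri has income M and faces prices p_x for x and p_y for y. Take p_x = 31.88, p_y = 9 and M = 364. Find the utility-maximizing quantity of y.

y* = 40.3254

MRS = MU_x/MU_y = (1/3)·(y/x)^(1/3). Set equal to p_x/p_y.
Hence y/x = (3·p_x/p_y)^(1/(1/3)), i.e. raised to the 3 power.
With the ratio pinned down, the budget gives x* = M/(p_x + p_y·(y/x)) and y* = (y/x)·x*.
Numerically y/x = 1200.027432, so x* = 364/(31.88 + 9·1200.027432) = 0.0336 and y* = 1200.027432·0.0336 = 40.3254.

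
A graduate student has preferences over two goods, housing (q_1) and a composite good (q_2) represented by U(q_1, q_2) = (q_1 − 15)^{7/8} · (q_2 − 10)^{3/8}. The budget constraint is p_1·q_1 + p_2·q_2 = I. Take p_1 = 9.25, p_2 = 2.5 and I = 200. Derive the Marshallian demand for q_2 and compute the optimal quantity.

q_2* = 14.35

Let q_1' = q_1−15, q_2' = q_2−10. MRS = (7/3)·q_2'/q_1' = p_1/p_2.
After buying the subsistence bundle (15, 10), a share 0.7 of the remaining income goes to q_1: q_1* = 15 + 0.7·(I − 15p_1 − 10p_2)/p_1.
Discretionary income = 200 − 15·9.25 − 10·2.5 = 36.25; q_2* = 10 + 0.3·36.25/2.5 = 14.35.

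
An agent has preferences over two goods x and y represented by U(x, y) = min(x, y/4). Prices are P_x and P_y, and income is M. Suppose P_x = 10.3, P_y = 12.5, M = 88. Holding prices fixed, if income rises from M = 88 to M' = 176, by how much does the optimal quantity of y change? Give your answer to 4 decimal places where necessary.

Δy* = 5.8375

Demand: x*(P_x,P_y,M) = M/(P_x + 4·P_y), y* = 4·M/(P_x + 4·P_y).
Here 10.3 + 4·12.5 = 60.3, giving y* = 5.8375.
At M' = 176: y* = 11.675. Change: 11.675 − 5.8375 = 5.8375.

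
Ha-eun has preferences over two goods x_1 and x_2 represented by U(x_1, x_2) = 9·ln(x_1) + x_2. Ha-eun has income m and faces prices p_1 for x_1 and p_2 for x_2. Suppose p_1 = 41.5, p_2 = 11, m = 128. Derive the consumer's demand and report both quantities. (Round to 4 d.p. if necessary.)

x_1* = 2.3855, x_2* = 2.6364

Set MRS = p_1/p_2: (9/x_1)/1 = p_1/p_2.
So x_1*(p_1,p_2) = 9·p_2/p_1, independent of income; and x_2* = (m − 9·p_2)/p_2.
At the given prices: x_1* = 9·11/41.5 = 2.3855, and x_2* = 2.6364.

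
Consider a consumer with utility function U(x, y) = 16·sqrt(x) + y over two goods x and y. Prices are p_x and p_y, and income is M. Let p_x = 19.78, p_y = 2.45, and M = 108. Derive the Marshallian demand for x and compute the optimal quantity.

Set MRS = p_x/p_y: 8·x^(−1/2) = p_x/p_y.
Solve: √x = 8·p_y/p_x, so x*(p_x,p_y) = (8·p_y/p_x)², and y* = (M − p_x·x*)/p_y.
Plugging in: x* = (8·2.45/19.78)² = 0.9819.

x* = 0.9819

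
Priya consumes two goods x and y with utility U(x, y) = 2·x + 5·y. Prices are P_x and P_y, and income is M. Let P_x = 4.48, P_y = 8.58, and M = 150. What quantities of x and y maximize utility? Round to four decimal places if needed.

x* = 0, y* = 17.4825

y gives more utility per dollar, so spend all income on y: y* = M/P_y, x* = 0.
Numerically: x* = 0, y* = 17.4825.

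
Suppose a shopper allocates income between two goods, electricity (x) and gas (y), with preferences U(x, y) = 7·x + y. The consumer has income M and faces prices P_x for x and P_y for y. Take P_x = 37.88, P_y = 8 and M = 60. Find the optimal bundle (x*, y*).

Linear utility — the consumer picks whichever good has higher MU/price: 7/37.88 = 0.1848 vs 1/8 = 0.125.
x gives more utility per dollar, so spend all income on x: x* = M/P_x, y* = 0.
Numerically: x* = 1.5839, y* = 0.

x* = 1.5839, y* = 0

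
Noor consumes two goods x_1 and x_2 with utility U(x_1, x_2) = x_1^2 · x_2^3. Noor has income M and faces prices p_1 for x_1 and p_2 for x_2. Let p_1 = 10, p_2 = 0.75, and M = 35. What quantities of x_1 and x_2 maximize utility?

x_1* = 1.4, x_2* = 28

Demand: x_1*(p_1,p_2,M) = 0.4·M/p_1 and x_2* = 0.6·M/p_2.
At p_1=10, p_2=0.75, M=35: x_1* = 0.4·35/10 = 1.4, x_2* = 28.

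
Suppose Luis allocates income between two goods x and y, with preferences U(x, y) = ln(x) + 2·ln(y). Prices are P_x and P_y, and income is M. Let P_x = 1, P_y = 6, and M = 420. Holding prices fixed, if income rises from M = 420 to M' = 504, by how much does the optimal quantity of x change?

Δx* = 28

MU_x/MU_y = (y)/(2·x); tangency sets this equal to P_x/P_y.
Rearranging, P_y·y = 2·P_x·x. Substituting into the budget gives P_x·x·(1 + 2) = M.
Demand: x*(P_x,P_y,M) = 1/3·M/P_x and y* = 2/3·M/P_y.
At P_x=1, P_y=6, M=420: x* = 1/3·420/1 = 140.
At M' = 504: x* = 168. Change: 168 − 140 = 28.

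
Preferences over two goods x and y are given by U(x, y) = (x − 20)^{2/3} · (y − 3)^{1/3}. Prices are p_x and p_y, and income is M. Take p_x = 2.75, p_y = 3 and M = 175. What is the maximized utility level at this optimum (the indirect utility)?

V = 20.7472

MRS = 2·(y−3)/(x−20). Tangency with p_x/p_y gives y−3 = (1/2)·(p_x/p_y)·(x−20).
After buying the subsistence bundle (20, 3), a share 2/3 of the remaining income goes to x: x* = 20 + 2/3·(M − 20p_x − 3p_y)/p_x.
Discretionary income = 175 − 20·2.75 − 3·3 = 111; x* = 20 + 2/3·111/2.75 = 46.9091; y* = 3 + 1/3·111/3 = 15.3333.
Utility at the optimum: U(46.9091, 15.3333) = 20.7472.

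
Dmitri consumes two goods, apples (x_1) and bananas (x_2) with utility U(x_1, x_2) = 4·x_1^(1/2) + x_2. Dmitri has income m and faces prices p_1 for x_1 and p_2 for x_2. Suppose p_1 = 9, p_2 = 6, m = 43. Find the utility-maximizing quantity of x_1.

x_1* = 1.7778

Utility is quasi-linear in x_2; the FOC for x_1 is 2/√x_1 = p_1/p_2.
Solve: √x_1 = 2·p_2/p_1, so x_1*(p_1,p_2) = (2·p_2/p_1)², and x_2* = (m − p_1·x_1*)/p_2.
Plugging in: x_1* = (2·6/9)² = 1.7778.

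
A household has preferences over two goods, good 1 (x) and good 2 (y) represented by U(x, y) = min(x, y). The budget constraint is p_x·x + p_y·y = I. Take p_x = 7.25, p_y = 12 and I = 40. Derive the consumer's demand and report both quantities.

Leontief preferences: the optimum is at the kink where x/1 = y/1, i.e. y = x.
Budget: p_x·x + p_y·x = I, so (p_x + p_y)·x = I.
Demand: x*(p_x,p_y,I) = I/(p_x + p_y), y* = I/(p_x + p_y).
Here 7.25 + 12 = 19.25, giving x* = 2.0779 and y* = 2.0779.

x* = 2.0779, y* = 2.0779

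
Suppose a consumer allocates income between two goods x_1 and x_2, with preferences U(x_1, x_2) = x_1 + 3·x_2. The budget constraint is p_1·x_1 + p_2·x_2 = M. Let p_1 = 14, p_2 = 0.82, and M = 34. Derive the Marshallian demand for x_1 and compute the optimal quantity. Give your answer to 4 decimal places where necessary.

x_1* = 0

x_2 gives more utility per dollar, so spend all income on x_2: x_2* = M/p_2, x_1* = 0.
Numerically: x_1* = 0, x_2* = 41.4634.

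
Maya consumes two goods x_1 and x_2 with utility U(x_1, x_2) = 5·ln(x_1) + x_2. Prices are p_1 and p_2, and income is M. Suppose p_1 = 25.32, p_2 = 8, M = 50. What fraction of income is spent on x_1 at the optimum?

MU_x_1 = 5/x_1, MU_x_2 = 1. Tangency: 5/x_1 = p_1/p_2.
So x_1*(p_1,p_2) = 5·p_2/p_1, independent of income; and x_2* = (M − 5·p_2)/p_2.
At the given prices: x_1* = 5·8/25.32 = 1.5798, and x_2* = 1.25.
Expenditure on x_1: 25.32·1.5798 = 40; share = 0.8.

share on x_1 = 0.8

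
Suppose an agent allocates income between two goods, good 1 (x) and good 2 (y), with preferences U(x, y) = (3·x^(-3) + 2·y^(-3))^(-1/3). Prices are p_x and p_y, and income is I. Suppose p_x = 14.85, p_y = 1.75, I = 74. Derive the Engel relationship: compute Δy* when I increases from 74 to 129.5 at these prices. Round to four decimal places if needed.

MRS = MU_x/MU_y = (3/2)·(y/x)^(4). Set equal to p_x/p_y.
Hence y/x = ((2/3)·p_x/p_y)^(1/(4)), i.e. raised to the 0.25 power.
Substitute y = (y/x)·x into the budget: x* = I/(p_x + p_y·(y/x)).
Numerically y/x = 1.54223, so x* = 74/(14.85 + 1.75·1.54223) = 4.2168 and y* = 1.54223·4.2168 = 6.5033.
At I' = 129.5: y* = 11.3807. Change: 11.3807 − 6.5033 = 4.8774.

Δy* = 4.8774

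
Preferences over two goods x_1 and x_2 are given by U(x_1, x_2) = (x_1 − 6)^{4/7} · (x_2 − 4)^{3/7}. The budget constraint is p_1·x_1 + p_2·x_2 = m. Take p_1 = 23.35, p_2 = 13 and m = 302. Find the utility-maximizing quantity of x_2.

x_2* = 7.6231

Substituting into the budget: x_1* = 6 + 4/7·(m − 6·p_1 − 4·p_2)/p_1, and x_2* = 4 + 3/7·(…)/p_2.
Discretionary income = 302 − 6·23.35 − 4·13 = 109.9; x_2* = 4 + 3/7·109.9/13 = 7.6231.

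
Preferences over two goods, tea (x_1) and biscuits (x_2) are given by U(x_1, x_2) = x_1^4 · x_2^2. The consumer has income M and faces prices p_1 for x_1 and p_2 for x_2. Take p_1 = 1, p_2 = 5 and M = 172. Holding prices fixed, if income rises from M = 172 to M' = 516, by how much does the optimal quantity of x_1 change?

Δx_1* = 229.3333

MU_x_1/MU_x_2 = (4·x_2)/(2·x_1); tangency sets this equal to p_1/p_2.
Rearranging, p_2·x_2 = (1/2)·p_1·x_1. Substituting into the budget gives p_1·x_1·(1 + (1/2)) = M.
Demand: x_1*(p_1,p_2,M) = 2/3·M/p_1 and x_2* = 1/3·M/p_2.
At p_1=1, p_2=5, M=172: x_1* = 2/3·172/1 = 114.6667.
At M' = 516: x_1* = 344. Change: 344 − 114.6667 = 229.3333.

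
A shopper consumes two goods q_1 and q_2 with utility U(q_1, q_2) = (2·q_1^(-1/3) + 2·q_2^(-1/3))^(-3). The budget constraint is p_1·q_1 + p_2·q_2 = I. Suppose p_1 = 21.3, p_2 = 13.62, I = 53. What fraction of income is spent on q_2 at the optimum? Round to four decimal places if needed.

From the CES first-order condition, (q_2/q_1)^(4/3) = p_1/p_2.
Hence q_2/q_1 = (p_1/p_2)^(1/(4/3)), i.e. raised to the 0.75 power.
Substitute q_2 = (q_2/q_1)·q_1 into the budget: q_1* = I/(p_1 + p_2·(q_2/q_1)).
Numerically q_2/q_1 = 1.398466, so q_1* = 53/(21.3 + 13.62·1.398466) = 1.3136 and q_2* = 1.398466·1.3136 = 1.837.
Expenditure on q_2: 13.62·1.837 = 25.0203; share = 0.4721.

share on q_2 = 0.4721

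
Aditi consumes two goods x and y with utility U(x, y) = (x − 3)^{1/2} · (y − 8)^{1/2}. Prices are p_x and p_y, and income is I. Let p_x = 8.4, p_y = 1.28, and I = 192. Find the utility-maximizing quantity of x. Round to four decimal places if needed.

Let x' = x−3, y' = y−8. MRS = y'/x' = p_x/p_y.
After buying the subsistence bundle (3, 8), a share 0.5 of the remaining income goes to x: x* = 3 + 0.5·(I − 3p_x − 8p_y)/p_x.
Discretionary income = 192 − 3·8.4 − 8·1.28 = 156.56; x* = 3 + 0.5·156.56/8.4 = 12.319.

x* = 12.319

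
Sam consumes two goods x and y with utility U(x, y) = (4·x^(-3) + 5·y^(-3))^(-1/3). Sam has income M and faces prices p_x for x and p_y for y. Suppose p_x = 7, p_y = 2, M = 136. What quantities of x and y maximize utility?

x* = 13.7478, y* = 19.8828

MRS = MU_x/MU_y = (4/5)·(y/x)^(4). Set equal to p_x/p_y.
Hence y/x = ((5/4)·p_x/p_y)^(1/(4)), i.e. raised to the 0.25 power.
Substitute y = (y/x)·x into the budget: x* = M/(p_x + p_y·(y/x)).
Numerically y/x = 1.446254, so x* = 136/(7 + 2·1.446254) = 13.7478 and y* = 1.446254·13.7478 = 19.8828.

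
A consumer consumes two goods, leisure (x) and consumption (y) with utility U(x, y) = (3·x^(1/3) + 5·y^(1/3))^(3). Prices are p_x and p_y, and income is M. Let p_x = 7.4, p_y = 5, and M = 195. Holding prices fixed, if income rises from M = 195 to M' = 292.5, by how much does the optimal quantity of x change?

Δx* = 3.6421

MU_x ∝ 3·x^(-2/3), MU_y ∝ 5·y^(-2/3), so MRS = (3/5)·(y/x)^(2/3) = p_x/p_y.
Solve for the ratio: y/x = [(5/3)·p_x/p_y]^(1.5).
Substitute y = (y/x)·x into the budget: x* = M/(p_x + p_y·(y/x)).
Numerically y/x = 3.874054, so x* = 195/(7.4 + 5·3.874054) = 7.2842.
At M' = 292.5: x* = 10.9263. Change: 10.9263 − 7.2842 = 3.6421.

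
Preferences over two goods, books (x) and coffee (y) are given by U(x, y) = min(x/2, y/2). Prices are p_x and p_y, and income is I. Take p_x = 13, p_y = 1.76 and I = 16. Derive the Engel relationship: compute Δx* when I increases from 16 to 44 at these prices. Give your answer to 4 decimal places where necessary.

Here 2·13 + 2·1.76 = 29.52, giving x* = 1.084.
At I' = 44: x* = 2.981. Change: 2.981 − 1.084 = 1.897.

Δx* = 1.897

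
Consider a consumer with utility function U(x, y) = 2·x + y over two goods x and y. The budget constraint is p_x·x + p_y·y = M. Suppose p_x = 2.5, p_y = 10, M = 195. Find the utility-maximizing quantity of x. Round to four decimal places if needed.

x gives more utility per dollar, so spend all income on x: x* = M/p_x, y* = 0.
Numerically: x* = 78, y* = 0.

x* = 78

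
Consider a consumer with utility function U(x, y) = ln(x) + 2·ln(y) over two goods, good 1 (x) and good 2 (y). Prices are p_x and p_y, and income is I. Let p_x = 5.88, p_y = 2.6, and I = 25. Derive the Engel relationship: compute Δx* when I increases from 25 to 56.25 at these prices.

Tangency: MRS = (1/2)·y/x = p_x/p_y.
So p_y·y = 2·p_x·x; combined with the budget, a share 1/3 of income goes to x.
Demand: x*(p_x,p_y,I) = 1/3·I/p_x and y* = 2/3·I/p_y.
At p_x=5.88, p_y=2.6, I=25: x* = 1/3·25/5.88 = 1.4172.
At I' = 56.25: x* = 3.1888. Change: 3.1888 − 1.4172 = 1.7715.

Δx* = 1.7715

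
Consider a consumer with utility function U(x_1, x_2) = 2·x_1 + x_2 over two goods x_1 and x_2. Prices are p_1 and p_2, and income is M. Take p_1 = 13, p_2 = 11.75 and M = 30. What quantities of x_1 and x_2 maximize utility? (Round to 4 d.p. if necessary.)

x_1 gives more utility per dollar, so spend all income on x_1: x_1* = M/p_1, x_2* = 0.
Numerically: x_1* = 2.3077, x_2* = 0.

x_1* = 2.3077, x_2* = 0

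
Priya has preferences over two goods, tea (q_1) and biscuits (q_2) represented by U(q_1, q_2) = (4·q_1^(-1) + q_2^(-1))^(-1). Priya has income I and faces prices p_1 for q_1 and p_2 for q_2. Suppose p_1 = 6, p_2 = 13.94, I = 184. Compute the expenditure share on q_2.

share on q_2 = 0.4325

MU_q_1 ∝ 4·q_1^(-2), MU_q_2 ∝ q_2^(-2), so MRS = 4·(q_2/q_1)^(2) = p_1/p_2.
Hence q_2/q_1 = ((1/4)·p_1/p_2)^(1/(2)), i.e. raised to the 0.5 power.
With the ratio pinned down, the budget gives q_1* = I/(p_1 + p_2·(q_2/q_1)) and q_2* = (q_2/q_1)·q_1*.
Numerically q_2/q_1 = 0.328031, so q_1* = 184/(6 + 13.94·0.328031) = 17.4032 and q_2* = 0.328031·17.4032 = 5.7088.
Expenditure on q_2: 13.94·5.7088 = 79.5806; share = 0.4325.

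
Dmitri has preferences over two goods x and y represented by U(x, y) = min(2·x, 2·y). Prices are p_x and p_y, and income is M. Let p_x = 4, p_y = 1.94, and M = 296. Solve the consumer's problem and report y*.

y* = 49.8316

With perfect complements, no substitution: consume in ratio x:y = 2:2.
Budget: p_x·x + p_y·x = M, so (2·p_x + 2·p_y)·x = 2·M.
Demand: x*(p_x,p_y,M) = 2·M/(2·p_x + 2·p_y), y* = 2·M/(2·p_x + 2·p_y).
Here 2·4 + 2·1.94 = 11.88, giving y* = 49.8316.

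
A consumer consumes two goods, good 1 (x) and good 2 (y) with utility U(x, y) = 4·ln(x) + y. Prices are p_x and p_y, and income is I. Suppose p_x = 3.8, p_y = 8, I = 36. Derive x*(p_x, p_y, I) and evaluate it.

x* = 8.4211

MU_x = 4/x, MU_y = 1. Tangency: 4/x = p_x/p_y.
So x*(p_x,p_y) = 4·p_y/p_x, independent of income; and y* = (I − 4·p_y)/p_y.
At the given prices: x* = 4·8/3.8 = 8.4211.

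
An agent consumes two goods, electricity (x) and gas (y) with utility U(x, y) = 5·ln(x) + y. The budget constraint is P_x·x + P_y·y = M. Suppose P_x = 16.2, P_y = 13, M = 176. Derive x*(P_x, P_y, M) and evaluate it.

x* = 4.0123

MU_x = 5/x, MU_y = 1. Tangency: 5/x = P_x/P_y.
So x*(P_x,P_y) = 5·P_y/P_x, independent of income; and y* = (M − 5·P_y)/P_y.
At the given prices: x* = 5·13/16.2 = 4.0123.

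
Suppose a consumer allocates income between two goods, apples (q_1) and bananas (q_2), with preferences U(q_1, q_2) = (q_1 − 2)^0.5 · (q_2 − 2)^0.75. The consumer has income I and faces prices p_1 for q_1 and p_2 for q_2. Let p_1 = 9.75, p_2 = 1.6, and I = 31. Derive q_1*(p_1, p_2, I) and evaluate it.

Let q_1' = q_1−2, q_2' = q_2−2. MRS = (2/3)·q_2'/q_1' = p_1/p_2.
After buying the subsistence bundle (2, 2), a share 0.4 of the remaining income goes to q_1: q_1* = 2 + 0.4·(I − 2p_1 − 2p_2)/p_1.
Discretionary income = 31 − 2·9.75 − 2·1.6 = 8.3; q_1* = 2 + 0.4·8.3/9.75 = 2.3405.

q_1* = 2.3405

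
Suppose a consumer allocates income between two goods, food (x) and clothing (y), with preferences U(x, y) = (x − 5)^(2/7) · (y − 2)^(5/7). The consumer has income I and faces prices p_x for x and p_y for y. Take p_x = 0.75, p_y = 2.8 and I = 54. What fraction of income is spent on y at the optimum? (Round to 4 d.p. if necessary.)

share on y = 0.6943

This is Cobb-Douglas in (x−5, y−2): tangency gives 2/7·p_y·(y−2) = 5/7·p_x·(x−5).
After buying the subsistence bundle (5, 2), a share 2/7 of the remaining income goes to x: x* = 5 + 2/7·(I − 5p_x − 2p_y)/p_x.
Discretionary income = 54 − 5·0.75 − 2·2.8 = 44.65; x* = 5 + 2/7·44.65/0.75 = 22.0095; y* = 2 + 5/7·44.65/2.8 = 13.3903.
Expenditure on y: 2.8·13.3903 = 37.4929; share = 0.6943.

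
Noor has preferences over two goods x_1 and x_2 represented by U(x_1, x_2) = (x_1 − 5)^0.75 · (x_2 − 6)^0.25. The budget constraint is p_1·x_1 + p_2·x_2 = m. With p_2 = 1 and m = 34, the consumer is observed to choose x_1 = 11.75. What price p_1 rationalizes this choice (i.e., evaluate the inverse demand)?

p_1 = 2

Let x_1' = x_1−5, x_2' = x_2−6. MRS = 3·x_2'/x_1' = p_1/p_2.
After buying the subsistence bundle (5, 6), a share 0.75 of the remaining income goes to x_1: x_1* = 5 + 0.75·(m − 5p_1 − 6p_2)/p_1.
Set x_1* = 11.75 in the demand function and solve for p_1: p_1 = 2.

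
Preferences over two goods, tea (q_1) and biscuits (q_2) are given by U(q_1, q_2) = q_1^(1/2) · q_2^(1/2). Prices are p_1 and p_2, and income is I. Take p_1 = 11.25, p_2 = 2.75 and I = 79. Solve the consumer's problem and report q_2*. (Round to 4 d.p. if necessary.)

Demand: q_1*(p_1,p_2,I) = 0.5·I/p_1 and q_2* = 0.5·I/p_2.
At p_1=11.25, p_2=2.75, I=79: q_2* = 0.5·79/2.75 = 14.3636.

q_2* = 14.3636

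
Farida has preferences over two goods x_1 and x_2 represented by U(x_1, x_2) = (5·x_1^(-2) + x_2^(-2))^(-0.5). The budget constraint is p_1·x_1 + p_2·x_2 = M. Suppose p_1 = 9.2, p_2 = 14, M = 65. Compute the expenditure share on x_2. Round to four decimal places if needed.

Substitute x_2 = (x_2/x_1)·x_1 into the budget: x_1* = M/(p_1 + p_2·(x_2/x_1)).
Numerically x_2/x_1 = 0.508429, so x_1* = 65/(9.2 + 14·0.508429) = 3.9833 and x_2* = 0.508429·3.9833 = 2.0252.
Expenditure on x_2: 14·2.0252 = 28.3534; share = 0.4362.

share on x_2 = 0.4362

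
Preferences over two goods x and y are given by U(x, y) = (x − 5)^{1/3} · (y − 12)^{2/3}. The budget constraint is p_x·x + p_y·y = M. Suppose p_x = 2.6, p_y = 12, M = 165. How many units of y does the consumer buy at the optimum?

y* = 12.4444

This is Cobb-Douglas in (x−5, y−12): tangency gives 1/3·p_y·(y−12) = 2/3·p_x·(x−5).
After buying the subsistence bundle (5, 12), a share 1/3 of the remaining income goes to x: x* = 5 + 1/3·(M − 5p_x − 12p_y)/p_x.
Discretionary income = 165 − 5·2.6 − 12·12 = 8; y* = 12 + 2/3·8/12 = 12.4444.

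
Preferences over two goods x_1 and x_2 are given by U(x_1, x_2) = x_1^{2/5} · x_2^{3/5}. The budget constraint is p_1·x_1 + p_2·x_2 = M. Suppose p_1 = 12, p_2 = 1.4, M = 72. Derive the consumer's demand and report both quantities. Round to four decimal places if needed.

Tangency: MRS = (2/3)·x_2/x_1 = p_1/p_2.
So 0.4·p_2·x_2 = 0.6·p_1·x_1; combined with the budget, a share 0.4 of income goes to x_1.
Demand: x_1*(p_1,p_2,M) = 0.4·M/p_1 and x_2* = 0.6·M/p_2.
At p_1=12, p_2=1.4, M=72: x_1* = 0.4·72/12 = 2.4, x_2* = 30.8571.

x_1* = 2.4, x_2* = 30.8571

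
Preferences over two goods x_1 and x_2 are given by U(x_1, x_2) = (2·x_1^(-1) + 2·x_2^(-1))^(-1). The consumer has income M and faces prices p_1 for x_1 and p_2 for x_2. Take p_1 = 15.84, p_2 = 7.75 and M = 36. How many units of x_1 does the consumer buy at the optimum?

x_1* = 1.3373

With the ratio pinned down, the budget gives x_1* = M/(p_1 + p_2·(x_2/x_1)) and x_2* = (x_2/x_1)·x_1*.
Numerically x_2/x_1 = 1.42964, so x_1* = 36/(15.84 + 7.75·1.42964) = 1.3373.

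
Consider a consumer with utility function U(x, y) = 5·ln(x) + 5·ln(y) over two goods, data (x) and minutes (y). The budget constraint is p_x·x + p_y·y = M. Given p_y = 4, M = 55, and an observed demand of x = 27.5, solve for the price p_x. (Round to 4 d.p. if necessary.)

p_x = 1

MU_x/MU_y = (5·y)/(5·x); tangency sets this equal to p_x/p_y.
Rearranging, p_y·y = p_x·x. Substituting into the budget gives p_x·x·(1 + 1) = M.
Demand: x*(p_x,p_y,M) = 0.5·M/p_x and y* = 0.5·M/p_y.
Set x* = 27.5 in the demand function and solve for p_x: p_x = 1.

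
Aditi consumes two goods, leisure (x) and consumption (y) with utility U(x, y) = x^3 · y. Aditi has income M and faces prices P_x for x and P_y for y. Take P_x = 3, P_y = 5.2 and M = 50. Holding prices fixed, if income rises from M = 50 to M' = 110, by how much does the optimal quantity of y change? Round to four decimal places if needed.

MU_x/MU_y = (3·y)/(x); tangency sets this equal to P_x/P_y.
So 3·P_y·y = P_x·x; combined with the budget, a share 0.75 of income goes to x.
Demand: x*(P_x,P_y,M) = 0.75·M/P_x and y* = 0.25·M/P_y.
At P_x=3, P_y=5.2, M=50: y* = 0.25·50/5.2 = 2.4038.
At M' = 110: y* = 5.2885. Change: 5.2885 − 2.4038 = 2.8846.

Δy* = 2.8846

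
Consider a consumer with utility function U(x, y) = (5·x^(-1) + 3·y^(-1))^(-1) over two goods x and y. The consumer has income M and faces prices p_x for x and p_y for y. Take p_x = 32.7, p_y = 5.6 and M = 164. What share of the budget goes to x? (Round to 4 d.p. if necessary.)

Substitute y = (y/x)·x into the budget: x* = M/(p_x + p_y·(y/x)).
Numerically y/x = 1.871783, so x* = 164/(32.7 + 5.6·1.871783) = 3.7979 and y* = 1.871783·3.7979 = 7.1088.
Expenditure on x: 32.7·3.7979 = 124.1907; share = 0.7573.

share on x = 0.7573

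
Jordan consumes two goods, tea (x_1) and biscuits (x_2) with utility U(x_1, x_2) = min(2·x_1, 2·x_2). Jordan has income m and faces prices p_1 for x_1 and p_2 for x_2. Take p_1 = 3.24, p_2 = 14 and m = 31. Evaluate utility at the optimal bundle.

Demand: x_1*(p_1,p_2,m) = 2·m/(2·p_1 + 2·p_2), x_2* = 2·m/(2·p_1 + 2·p_2).
Here 2·3.24 + 2·14 = 34.48, giving x_1* = 1.7981 and x_2* = 1.7981.
Utility at the optimum: U(1.7981, 1.7981) = 3.5963.

V = 3.5963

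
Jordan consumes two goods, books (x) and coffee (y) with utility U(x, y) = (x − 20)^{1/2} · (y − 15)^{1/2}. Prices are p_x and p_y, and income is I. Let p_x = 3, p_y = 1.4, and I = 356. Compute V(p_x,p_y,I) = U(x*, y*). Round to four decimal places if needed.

V = 67.0931

Let x' = x−20, y' = y−15. MRS = y'/x' = p_x/p_y.
Substituting into the budget: x* = 20 + 0.5·(I − 20·p_x − 15·p_y)/p_x, and y* = 15 + 0.5·(…)/p_y.
Discretionary income = 356 − 20·3 − 15·1.4 = 275; x* = 20 + 0.5·275/3 = 65.8333; y* = 15 + 0.5·275/1.4 = 113.2143.
Utility at the optimum: U(65.8333, 113.2143) = 67.0931.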